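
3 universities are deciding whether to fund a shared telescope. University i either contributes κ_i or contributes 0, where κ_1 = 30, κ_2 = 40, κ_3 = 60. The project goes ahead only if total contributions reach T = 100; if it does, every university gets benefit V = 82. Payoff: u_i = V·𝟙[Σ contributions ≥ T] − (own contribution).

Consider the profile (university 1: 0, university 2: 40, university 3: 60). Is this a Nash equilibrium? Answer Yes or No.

Total = 100 ≥ 100: provided.
University 1 (pledges 0, payoff 82): pledging 30 → total 130, payoff 52. No gain.
University 2 (pledges 40, payoff 42): dropping to 0 → total 60, payoff 0. No gain.
University 3 (pledges 60, payoff 22): dropping to 0 → total 40, payoff 0. No gain.

Yes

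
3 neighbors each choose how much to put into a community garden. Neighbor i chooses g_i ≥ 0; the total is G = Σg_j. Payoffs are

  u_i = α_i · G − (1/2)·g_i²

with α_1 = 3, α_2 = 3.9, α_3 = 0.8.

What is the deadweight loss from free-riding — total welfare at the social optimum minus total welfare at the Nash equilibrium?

42.07

Neighbor i's FOC: ∂u_i/∂g_i = α_i − g_i = 0, so g_i* = α_i.
NE contributions = (3, 3.9, 0.8); G = 7.7.
W^NE = (Σα)·G − ½Σα_i² = 7.7² − ½·24.85 = 46.865.
Planner sets g_i = Σα_j = 7.7 for every i, so G^SO = 3·7.7 = 23.1.
W^SO = (Σα)·G^SO − ½·3·(Σα)² = (3/2)·7.7² = 88.935.
Deadweight loss = W^SO − W^NE = 42.07.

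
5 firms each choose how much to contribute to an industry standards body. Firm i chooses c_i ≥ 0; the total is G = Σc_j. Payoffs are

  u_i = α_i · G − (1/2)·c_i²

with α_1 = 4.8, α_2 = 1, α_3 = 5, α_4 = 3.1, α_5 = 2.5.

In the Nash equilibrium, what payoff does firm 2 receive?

15.9

Firm i's FOC: ∂u_i/∂c_i = α_i − c_i = 0, so c_i* = α_i.
NE contributions = (4.8, 1, 5, 3.1, 2.5); G = 16.4.
u_2 = α_2·G − ½·(c_2)² = 1·16.4 − ½·1² = 15.9.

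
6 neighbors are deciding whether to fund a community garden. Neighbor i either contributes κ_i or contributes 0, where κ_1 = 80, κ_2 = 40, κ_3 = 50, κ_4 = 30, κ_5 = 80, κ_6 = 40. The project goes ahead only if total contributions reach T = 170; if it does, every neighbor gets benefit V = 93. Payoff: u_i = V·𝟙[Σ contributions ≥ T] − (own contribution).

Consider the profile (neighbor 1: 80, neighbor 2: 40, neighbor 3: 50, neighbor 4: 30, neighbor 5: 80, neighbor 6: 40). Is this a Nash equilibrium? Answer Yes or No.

No

Total = 320 ≥ 170: provided.
Neighbor 1 (pledges 80, payoff 13): dropping to 0 → total 240, payoff 93. Profitable deviation.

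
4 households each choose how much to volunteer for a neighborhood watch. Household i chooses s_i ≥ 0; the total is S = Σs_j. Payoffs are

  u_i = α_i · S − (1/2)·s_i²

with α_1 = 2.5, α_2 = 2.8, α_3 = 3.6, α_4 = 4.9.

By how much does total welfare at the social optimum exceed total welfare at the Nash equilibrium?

Household i's FOC: ∂u_i/∂s_i = α_i − s_i = 0, so s_i* = α_i.
NE contributions = (2.5, 2.8, 3.6, 4.9); S = 13.8.
W^NE = (Σα)·S − ½Σα_i² = 13.8² − ½·51.06 = 164.91.
Planner sets s_i = Σα_j = 13.8 for every i, so S^SO = 4·13.8 = 55.2.
W^SO = (Σα)·S^SO − ½·4·(Σα)² = (4/2)·13.8² = 380.88.
Deadweight loss = W^SO − W^NE = 215.97.

215.97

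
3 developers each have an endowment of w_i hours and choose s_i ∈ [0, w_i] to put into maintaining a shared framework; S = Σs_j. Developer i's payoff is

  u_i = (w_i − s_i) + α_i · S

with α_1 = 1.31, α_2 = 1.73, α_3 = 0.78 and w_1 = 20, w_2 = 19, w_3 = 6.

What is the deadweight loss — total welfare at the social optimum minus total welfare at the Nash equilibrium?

∂u_i/∂s_i = α_i − 1, so developer i contributes w_i if α_i > 1, else 0.
α_i > 1 for i ∈ {1, 2}; NE contributions (20, 19, 0), S = 39.
W^NE = Σw_i − S^NE + (Σα_i)·S^NE = 45 + 2.82·39 = 154.98.
Planner: ∂(Σu_j)/∂s_i = Σα_j − 1 = 2.82 > 0, so everyone contributes w_i; S^SO = 45, W^SO = 45 + 2.82·45 = 171.9.
Deadweight loss = 16.92.

16.92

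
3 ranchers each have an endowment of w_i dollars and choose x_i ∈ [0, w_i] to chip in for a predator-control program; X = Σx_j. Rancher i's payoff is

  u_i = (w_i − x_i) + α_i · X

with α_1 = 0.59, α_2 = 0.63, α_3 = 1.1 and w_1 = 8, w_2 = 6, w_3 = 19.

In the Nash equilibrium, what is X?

∂u_i/∂x_i = α_i − 1, so rancher i contributes w_i if α_i > 1, else 0.
α_i > 1 for i ∈ {3}; NE contributions (0, 0, 19), X = 19.

19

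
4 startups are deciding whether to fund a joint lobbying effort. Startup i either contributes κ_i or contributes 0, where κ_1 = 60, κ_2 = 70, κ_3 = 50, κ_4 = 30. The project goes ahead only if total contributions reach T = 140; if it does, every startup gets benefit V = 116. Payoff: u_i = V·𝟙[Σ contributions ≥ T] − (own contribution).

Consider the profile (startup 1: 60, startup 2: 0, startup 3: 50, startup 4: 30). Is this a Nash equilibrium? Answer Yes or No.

Total = 140 ≥ 140: provided.
Startup 1 (pledges 60, payoff 56): dropping to 0 → total 80, payoff 0. No gain.
Startup 2 (pledges 0, payoff 116): pledging 70 → total 210, payoff 46. No gain.
Startup 3 (pledges 50, payoff 66): dropping to 0 → total 90, payoff 0. No gain.
Startup 4 (pledges 30, payoff 86): dropping to 0 → total 110, payoff 0. No gain.

Yes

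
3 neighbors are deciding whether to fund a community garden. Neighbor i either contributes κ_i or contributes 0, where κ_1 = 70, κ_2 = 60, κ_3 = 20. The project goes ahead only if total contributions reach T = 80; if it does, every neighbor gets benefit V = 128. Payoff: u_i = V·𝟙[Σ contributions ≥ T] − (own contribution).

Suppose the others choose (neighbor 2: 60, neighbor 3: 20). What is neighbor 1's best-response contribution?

0

Others' total = 80 ≥ 80; contributing adds cost 70 for no extra benefit.
Best response: 0.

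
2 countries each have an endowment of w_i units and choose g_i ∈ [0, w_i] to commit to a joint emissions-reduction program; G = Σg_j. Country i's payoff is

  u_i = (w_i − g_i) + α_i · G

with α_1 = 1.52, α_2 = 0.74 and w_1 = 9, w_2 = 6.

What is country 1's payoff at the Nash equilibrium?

∂u_i/∂g_i = α_i − 1, so country i contributes w_i if α_i > 1, else 0.
α_i > 1 for i ∈ {1}; NE contributions (9, 0), G = 9.
u_1 = (9 − 9) + 1.52·9 = 13.68.

13.68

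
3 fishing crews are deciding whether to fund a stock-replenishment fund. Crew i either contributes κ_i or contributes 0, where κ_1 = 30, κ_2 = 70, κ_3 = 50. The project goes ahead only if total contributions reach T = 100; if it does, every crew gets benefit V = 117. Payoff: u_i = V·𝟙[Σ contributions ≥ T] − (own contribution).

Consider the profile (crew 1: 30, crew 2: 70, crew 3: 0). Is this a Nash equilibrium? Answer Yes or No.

Yes

Total = 100 ≥ 100: provided.
Crew 1 (pledges 30, payoff 87): dropping to 0 → total 70, payoff 0. No gain.
Crew 2 (pledges 70, payoff 47): dropping to 0 → total 30, payoff 0. No gain.
Crew 3 (pledges 0, payoff 117): pledging 50 → total 150, payoff 67. No gain.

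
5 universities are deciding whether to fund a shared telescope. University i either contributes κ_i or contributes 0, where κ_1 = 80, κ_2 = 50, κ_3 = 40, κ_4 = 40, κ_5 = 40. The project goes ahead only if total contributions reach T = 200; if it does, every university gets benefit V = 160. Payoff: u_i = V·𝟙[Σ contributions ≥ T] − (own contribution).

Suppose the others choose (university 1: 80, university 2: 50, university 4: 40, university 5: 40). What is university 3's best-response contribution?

Others' total = 210 ≥ 200; contributing adds cost 40 for no extra benefit.
Best response: 0.

0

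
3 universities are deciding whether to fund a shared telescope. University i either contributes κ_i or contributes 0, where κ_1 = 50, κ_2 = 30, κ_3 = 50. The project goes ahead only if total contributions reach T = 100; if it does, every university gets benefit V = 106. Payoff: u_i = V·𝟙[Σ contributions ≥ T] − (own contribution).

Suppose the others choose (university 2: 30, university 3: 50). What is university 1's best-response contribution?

50

Others' total = 80. Contributing 50 brings total to 130 ≥ 100: gain V − κ_1 = 56.
Best response: 50.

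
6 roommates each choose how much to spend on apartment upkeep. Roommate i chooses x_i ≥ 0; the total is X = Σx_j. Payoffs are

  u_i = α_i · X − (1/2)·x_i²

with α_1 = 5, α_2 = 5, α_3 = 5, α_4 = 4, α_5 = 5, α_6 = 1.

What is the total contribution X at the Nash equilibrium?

25

Roommate i's FOC: ∂u_i/∂x_i = α_i − x_i = 0, so x_i* = α_i.
NE contributions = (5, 5, 5, 4, 5, 1); X = 25.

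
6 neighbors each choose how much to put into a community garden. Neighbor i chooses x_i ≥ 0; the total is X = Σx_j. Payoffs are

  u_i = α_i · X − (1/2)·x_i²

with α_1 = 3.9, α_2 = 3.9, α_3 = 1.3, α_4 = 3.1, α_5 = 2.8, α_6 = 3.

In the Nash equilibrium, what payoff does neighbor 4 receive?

50.995

Neighbor i's FOC: ∂u_i/∂x_i = α_i − x_i = 0, so x_i* = α_i.
NE contributions = (3.9, 3.9, 1.3, 3.1, 2.8, 3); X = 18.
u_4 = α_4·X − ½·(x_4)² = 3.1·18 − ½·3.1² = 50.995.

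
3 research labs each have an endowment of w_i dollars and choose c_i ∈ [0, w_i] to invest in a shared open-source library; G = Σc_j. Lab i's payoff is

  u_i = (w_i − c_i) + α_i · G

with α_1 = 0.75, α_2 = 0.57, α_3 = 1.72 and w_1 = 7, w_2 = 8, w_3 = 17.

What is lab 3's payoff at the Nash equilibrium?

29.24

∂u_i/∂c_i = α_i − 1, so lab i contributes w_i if α_i > 1, else 0.
α_i > 1 for i ∈ {3}; NE contributions (0, 0, 17), G = 17.
u_3 = (17 − 17) + 1.72·17 = 29.24.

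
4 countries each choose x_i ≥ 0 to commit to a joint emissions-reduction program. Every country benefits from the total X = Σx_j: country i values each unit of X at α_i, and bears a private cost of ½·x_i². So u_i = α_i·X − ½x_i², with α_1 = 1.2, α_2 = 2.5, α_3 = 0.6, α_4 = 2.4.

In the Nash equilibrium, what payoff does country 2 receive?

Country i's FOC: ∂u_i/∂x_i = α_i − x_i = 0, so x_i* = α_i.
NE contributions = (1.2, 2.5, 0.6, 2.4); X = 6.7.
u_2 = α_2·X − ½·(x_2)² = 2.5·6.7 − ½·2.5² = 13.625.

13.625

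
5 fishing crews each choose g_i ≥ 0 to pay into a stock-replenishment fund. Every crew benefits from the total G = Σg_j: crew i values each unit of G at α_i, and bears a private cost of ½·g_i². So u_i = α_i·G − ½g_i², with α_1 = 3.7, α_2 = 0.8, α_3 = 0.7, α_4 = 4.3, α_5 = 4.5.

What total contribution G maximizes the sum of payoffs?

Planner FOC: ∂(Σu_j)/∂g_i = (Σα_j) − g_i = 0, so g_i^SO = Σα_j = 14 for every i; G^SO = 70.

70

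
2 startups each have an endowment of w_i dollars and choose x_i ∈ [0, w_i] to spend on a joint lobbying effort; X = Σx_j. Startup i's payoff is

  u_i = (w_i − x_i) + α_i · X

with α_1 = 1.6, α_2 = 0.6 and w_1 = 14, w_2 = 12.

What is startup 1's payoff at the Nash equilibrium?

∂u_i/∂x_i = α_i − 1, so startup i contributes w_i if α_i > 1, else 0.
α_i > 1 for i ∈ {1}; NE contributions (14, 0), X = 14.
u_1 = (14 − 14) + 1.6·14 = 22.4.

22.4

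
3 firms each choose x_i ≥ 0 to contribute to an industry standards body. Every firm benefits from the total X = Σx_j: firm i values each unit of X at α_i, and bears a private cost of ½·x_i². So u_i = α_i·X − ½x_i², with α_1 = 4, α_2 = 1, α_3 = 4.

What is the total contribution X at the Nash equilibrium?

9

Firm i's FOC: ∂u_i/∂x_i = α_i − x_i = 0, so x_i* = α_i.
NE contributions = (4, 1, 4); X = 9.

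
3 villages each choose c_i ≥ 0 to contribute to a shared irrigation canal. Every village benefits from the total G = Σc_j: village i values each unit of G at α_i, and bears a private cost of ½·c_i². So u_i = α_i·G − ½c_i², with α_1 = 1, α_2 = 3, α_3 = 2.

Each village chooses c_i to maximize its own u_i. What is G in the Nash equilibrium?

6

Village i's FOC: ∂u_i/∂c_i = α_i − c_i = 0, so c_i* = α_i.
NE contributions = (1, 3, 2); G = 6.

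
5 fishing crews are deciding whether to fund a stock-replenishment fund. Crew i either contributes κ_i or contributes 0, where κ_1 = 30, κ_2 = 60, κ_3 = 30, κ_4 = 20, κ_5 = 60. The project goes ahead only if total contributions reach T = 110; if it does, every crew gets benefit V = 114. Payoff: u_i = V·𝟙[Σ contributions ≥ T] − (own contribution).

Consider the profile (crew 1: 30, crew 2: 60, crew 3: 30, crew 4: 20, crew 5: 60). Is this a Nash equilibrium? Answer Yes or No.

No

Total = 200 ≥ 110: provided.
Crew 1 (pledges 30, payoff 84): dropping to 0 → total 170, payoff 114. Profitable deviation.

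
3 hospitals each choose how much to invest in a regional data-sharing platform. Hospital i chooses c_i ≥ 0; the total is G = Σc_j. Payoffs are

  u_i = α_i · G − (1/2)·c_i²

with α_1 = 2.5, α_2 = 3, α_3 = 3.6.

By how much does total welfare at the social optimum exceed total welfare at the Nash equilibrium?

55.51

Hospital i's FOC: ∂u_i/∂c_i = α_i − c_i = 0, so c_i* = α_i.
NE contributions = (2.5, 3, 3.6); G = 9.1.
W^NE = (Σα)·G − ½Σα_i² = 9.1² − ½·28.21 = 68.705.
Planner sets c_i = Σα_j = 9.1 for every i, so G^SO = 3·9.1 = 27.3.
W^SO = (Σα)·G^SO − ½·3·(Σα)² = (3/2)·9.1² = 124.215.
Deadweight loss = W^SO − W^NE = 55.51.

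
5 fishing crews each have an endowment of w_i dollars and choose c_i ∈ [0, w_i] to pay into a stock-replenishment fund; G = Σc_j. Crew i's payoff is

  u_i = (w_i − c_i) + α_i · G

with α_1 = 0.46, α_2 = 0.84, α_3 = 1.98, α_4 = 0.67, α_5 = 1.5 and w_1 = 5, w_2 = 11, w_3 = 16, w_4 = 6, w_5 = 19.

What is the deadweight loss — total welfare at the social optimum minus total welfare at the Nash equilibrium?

∂u_i/∂c_i = α_i − 1, so crew i contributes w_i if α_i > 1, else 0.
α_i > 1 for i ∈ {3, 5}; NE contributions (0, 0, 16, 0, 19), G = 35.
W^NE = Σw_i − G^NE + (Σα_i)·G^NE = 57 + 4.45·35 = 212.75.
Planner: ∂(Σu_j)/∂c_i = Σα_j − 1 = 4.45 > 0, so everyone contributes w_i; G^SO = 57, W^SO = 57 + 4.45·57 = 310.65.
Deadweight loss = 97.9.

97.9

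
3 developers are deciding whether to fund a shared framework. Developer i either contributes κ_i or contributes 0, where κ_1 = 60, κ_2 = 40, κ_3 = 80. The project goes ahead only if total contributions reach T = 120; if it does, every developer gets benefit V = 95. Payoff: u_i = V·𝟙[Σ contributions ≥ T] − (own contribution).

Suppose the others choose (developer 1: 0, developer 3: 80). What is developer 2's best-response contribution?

Others' total = 80. Contributing 40 brings total to 120 ≥ 120: gain V − κ_2 = 55.
Best response: 40.

40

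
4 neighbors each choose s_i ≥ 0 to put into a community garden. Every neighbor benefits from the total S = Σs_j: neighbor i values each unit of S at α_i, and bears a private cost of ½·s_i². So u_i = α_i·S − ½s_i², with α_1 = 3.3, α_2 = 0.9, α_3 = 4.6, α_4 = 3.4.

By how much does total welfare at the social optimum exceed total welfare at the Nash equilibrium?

171.05

Neighbor i's FOC: ∂u_i/∂s_i = α_i − s_i = 0, so s_i* = α_i.
NE contributions = (3.3, 0.9, 4.6, 3.4); S = 12.2.
W^NE = (Σα)·S − ½Σα_i² = 12.2² − ½·44.42 = 126.63.
Planner sets s_i = Σα_j = 12.2 for every i, so S^SO = 4·12.2 = 48.8.
W^SO = (Σα)·S^SO − ½·4·(Σα)² = (4/2)·12.2² = 297.68.
Deadweight loss = W^SO − W^NE = 171.05.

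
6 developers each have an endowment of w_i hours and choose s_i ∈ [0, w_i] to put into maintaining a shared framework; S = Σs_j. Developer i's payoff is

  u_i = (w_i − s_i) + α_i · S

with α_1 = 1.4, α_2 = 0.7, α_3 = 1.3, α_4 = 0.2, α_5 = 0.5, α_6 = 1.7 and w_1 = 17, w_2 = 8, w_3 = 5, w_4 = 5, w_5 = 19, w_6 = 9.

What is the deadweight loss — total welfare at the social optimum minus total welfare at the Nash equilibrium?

∂u_i/∂s_i = α_i − 1, so developer i contributes w_i if α_i > 1, else 0.
α_i > 1 for i ∈ {1, 3, 6}; NE contributions (17, 0, 5, 0, 0, 9), S = 31.
W^NE = Σw_i − S^NE + (Σα_i)·S^NE = 63 + 4.8·31 = 211.8.
Planner: ∂(Σu_j)/∂s_i = Σα_j − 1 = 4.8 > 0, so everyone contributes w_i; S^SO = 63, W^SO = 63 + 4.8·63 = 365.4.
Deadweight loss = 153.6.

153.6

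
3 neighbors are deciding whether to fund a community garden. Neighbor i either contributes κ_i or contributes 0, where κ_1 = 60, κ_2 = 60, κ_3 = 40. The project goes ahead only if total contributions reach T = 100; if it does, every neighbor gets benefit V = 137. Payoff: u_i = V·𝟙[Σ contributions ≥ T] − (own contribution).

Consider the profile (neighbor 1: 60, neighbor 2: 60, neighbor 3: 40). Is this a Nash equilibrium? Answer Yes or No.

Total = 160 ≥ 100: provided.
Neighbor 1 (pledges 60, payoff 77): dropping to 0 → total 100, payoff 137. Profitable deviation.

No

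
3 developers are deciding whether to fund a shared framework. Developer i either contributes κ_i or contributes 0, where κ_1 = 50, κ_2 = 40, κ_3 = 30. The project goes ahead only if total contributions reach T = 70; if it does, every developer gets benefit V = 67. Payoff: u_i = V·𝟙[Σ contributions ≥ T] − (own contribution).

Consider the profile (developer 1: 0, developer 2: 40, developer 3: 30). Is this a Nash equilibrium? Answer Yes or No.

Total = 70 ≥ 70: provided.
Developer 1 (pledges 0, payoff 67): pledging 50 → total 120, payoff 17. No gain.
Developer 2 (pledges 40, payoff 27): dropping to 0 → total 30, payoff 0. No gain.
Developer 3 (pledges 30, payoff 37): dropping to 0 → total 40, payoff 0. No gain.

Yes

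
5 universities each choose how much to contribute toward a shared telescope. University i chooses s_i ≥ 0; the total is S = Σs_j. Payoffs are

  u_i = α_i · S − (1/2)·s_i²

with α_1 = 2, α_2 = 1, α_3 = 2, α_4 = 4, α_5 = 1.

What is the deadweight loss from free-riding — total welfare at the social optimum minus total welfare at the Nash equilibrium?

163

University i's FOC: ∂u_i/∂s_i = α_i − s_i = 0, so s_i* = α_i.
NE contributions = (2, 1, 2, 4, 1); S = 10.
W^NE = (Σα)·S − ½Σα_i² = 10² − ½·26 = 87.
Planner sets s_i = Σα_j = 10 for every i, so S^SO = 5·10 = 50.
W^SO = (Σα)·S^SO − ½·5·(Σα)² = (5/2)·10² = 250.
Deadweight loss = W^SO − W^NE = 163.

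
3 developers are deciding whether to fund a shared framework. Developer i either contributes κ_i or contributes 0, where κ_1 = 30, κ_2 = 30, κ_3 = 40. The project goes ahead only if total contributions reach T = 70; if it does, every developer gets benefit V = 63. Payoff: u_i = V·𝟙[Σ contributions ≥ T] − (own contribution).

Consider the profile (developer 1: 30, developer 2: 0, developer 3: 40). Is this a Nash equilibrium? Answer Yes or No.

Total = 70 ≥ 70: provided.
Developer 1 (pledges 30, payoff 33): dropping to 0 → total 40, payoff 0. No gain.
Developer 2 (pledges 0, payoff 63): pledging 30 → total 100, payoff 33. No gain.
Developer 3 (pledges 40, payoff 23): dropping to 0 → total 30, payoff 0. No gain.

Yes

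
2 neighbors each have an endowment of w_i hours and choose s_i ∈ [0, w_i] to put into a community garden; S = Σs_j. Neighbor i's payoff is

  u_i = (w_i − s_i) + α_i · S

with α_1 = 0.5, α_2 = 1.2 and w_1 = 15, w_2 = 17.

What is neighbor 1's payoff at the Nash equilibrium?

∂u_i/∂s_i = α_i − 1, so neighbor i contributes w_i if α_i > 1, else 0.
α_i > 1 for i ∈ {2}; NE contributions (0, 17), S = 17.
u_1 = (15 − 0) + 0.5·17 = 23.5.

23.5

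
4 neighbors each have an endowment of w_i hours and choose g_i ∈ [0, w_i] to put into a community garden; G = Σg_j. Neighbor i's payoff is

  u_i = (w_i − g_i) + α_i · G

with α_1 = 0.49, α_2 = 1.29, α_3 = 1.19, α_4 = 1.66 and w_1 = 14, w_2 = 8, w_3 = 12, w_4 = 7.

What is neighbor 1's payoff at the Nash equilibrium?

27.23

∂u_i/∂g_i = α_i − 1, so neighbor i contributes w_i if α_i > 1, else 0.
α_i > 1 for i ∈ {2, 3, 4}; NE contributions (0, 8, 12, 7), G = 27.
u_1 = (14 − 0) + 0.49·27 = 27.23.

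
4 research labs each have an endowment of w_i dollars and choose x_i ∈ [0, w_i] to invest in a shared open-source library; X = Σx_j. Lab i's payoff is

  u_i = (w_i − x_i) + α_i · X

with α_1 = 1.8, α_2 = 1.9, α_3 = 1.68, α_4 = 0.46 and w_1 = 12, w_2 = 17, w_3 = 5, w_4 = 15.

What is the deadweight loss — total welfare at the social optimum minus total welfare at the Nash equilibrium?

72.6

∂u_i/∂x_i = α_i − 1, so lab i contributes w_i if α_i > 1, else 0.
α_i > 1 for i ∈ {1, 2, 3}; NE contributions (12, 17, 5, 0), X = 34.
W^NE = Σw_i − X^NE + (Σα_i)·X^NE = 49 + 4.84·34 = 213.56.
Planner: ∂(Σu_j)/∂x_i = Σα_j − 1 = 4.84 > 0, so everyone contributes w_i; X^SO = 49, W^SO = 49 + 4.84·49 = 286.16.
Deadweight loss = 72.6.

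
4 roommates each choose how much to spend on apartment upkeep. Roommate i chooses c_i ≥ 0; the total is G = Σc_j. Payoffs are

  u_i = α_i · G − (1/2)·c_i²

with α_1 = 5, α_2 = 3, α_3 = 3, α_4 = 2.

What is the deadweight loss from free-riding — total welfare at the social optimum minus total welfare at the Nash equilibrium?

192.5

Roommate i's FOC: ∂u_i/∂c_i = α_i − c_i = 0, so c_i* = α_i.
NE contributions = (5, 3, 3, 2); G = 13.
W^NE = (Σα)·G − ½Σα_i² = 13² − ½·47 = 145.5.
Planner sets c_i = Σα_j = 13 for every i, so G^SO = 4·13 = 52.
W^SO = (Σα)·G^SO − ½·4·(Σα)² = (4/2)·13² = 338.
Deadweight loss = W^SO − W^NE = 192.5.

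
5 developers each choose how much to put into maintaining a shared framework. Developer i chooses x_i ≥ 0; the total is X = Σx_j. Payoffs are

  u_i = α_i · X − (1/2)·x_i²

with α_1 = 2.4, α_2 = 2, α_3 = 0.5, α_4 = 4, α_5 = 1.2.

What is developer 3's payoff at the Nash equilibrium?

Developer i's FOC: ∂u_i/∂x_i = α_i − x_i = 0, so x_i* = α_i.
NE contributions = (2.4, 2, 0.5, 4, 1.2); X = 10.1.
u_3 = α_3·X − ½·(x_3)² = 0.5·10.1 − ½·0.5² = 4.925.

4.925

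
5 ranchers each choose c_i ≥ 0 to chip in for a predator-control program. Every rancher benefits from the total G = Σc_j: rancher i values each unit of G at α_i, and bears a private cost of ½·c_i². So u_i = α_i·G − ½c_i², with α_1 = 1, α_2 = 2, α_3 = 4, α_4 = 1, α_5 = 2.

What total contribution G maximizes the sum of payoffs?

Planner FOC: ∂(Σu_j)/∂c_i = (Σα_j) − c_i = 0, so c_i^SO = Σα_j = 10 for every i; G^SO = 50.

50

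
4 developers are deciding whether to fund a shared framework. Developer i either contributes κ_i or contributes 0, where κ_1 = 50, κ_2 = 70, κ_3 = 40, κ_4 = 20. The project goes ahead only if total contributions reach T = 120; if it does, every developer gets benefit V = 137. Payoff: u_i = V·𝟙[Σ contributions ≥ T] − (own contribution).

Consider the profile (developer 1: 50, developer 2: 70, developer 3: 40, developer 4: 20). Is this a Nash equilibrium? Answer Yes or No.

Total = 180 ≥ 120: provided.
Developer 1 (pledges 50, payoff 87): dropping to 0 → total 130, payoff 137. Profitable deviation.

No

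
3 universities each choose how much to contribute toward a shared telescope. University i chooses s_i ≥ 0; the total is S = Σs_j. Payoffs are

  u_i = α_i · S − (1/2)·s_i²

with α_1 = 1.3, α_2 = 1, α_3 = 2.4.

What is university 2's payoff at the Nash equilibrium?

4.2

University i's FOC: ∂u_i/∂s_i = α_i − s_i = 0, so s_i* = α_i.
NE contributions = (1.3, 1, 2.4); S = 4.7.
u_2 = α_2·S − ½·(s_2)² = 1·4.7 − ½·1² = 4.2.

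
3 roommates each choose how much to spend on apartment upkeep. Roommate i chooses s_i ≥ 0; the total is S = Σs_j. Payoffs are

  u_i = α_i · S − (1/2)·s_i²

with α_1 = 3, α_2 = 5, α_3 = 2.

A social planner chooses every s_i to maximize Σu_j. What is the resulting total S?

30

Planner FOC: ∂(Σu_j)/∂s_i = (Σα_j) − s_i = 0, so s_i^SO = Σα_j = 10 for every i; S^SO = 30.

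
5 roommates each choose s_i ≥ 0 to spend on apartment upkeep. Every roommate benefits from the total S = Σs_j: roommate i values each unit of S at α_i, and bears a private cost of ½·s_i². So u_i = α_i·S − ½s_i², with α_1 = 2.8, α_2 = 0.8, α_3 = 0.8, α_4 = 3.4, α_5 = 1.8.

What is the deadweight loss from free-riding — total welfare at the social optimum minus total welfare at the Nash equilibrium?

150.2

Roommate i's FOC: ∂u_i/∂s_i = α_i − s_i = 0, so s_i* = α_i.
NE contributions = (2.8, 0.8, 0.8, 3.4, 1.8); S = 9.6.
W^NE = (Σα)·S − ½Σα_i² = 9.6² − ½·23.92 = 80.2.
Planner sets s_i = Σα_j = 9.6 for every i, so S^SO = 5·9.6 = 48.
W^SO = (Σα)·S^SO − ½·5·(Σα)² = (5/2)·9.6² = 230.4.
Deadweight loss = W^SO − W^NE = 150.2.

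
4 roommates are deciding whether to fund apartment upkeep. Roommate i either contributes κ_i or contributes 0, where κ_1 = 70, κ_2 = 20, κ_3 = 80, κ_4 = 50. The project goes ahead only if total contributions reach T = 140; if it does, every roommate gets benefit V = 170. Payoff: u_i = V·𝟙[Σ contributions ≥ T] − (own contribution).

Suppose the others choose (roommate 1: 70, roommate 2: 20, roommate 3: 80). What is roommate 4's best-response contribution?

0

Others' total = 170 ≥ 140; contributing adds cost 50 for no extra benefit.
Best response: 0.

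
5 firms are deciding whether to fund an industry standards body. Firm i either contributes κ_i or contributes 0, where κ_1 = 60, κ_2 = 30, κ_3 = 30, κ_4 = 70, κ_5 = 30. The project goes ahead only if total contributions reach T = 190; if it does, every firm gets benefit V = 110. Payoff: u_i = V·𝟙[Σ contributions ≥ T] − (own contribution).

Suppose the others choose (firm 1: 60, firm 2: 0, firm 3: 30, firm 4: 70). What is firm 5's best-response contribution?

30

Others' total = 160. Contributing 30 brings total to 190 ≥ 190: gain V − κ_5 = 80.
Best response: 30.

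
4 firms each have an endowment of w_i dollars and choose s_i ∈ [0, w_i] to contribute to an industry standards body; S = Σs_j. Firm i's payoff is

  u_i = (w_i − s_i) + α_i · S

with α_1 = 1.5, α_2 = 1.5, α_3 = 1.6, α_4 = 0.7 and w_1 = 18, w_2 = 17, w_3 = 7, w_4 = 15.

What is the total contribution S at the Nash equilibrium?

∂u_i/∂s_i = α_i − 1, so firm i contributes w_i if α_i > 1, else 0.
α_i > 1 for i ∈ {1, 2, 3}; NE contributions (18, 17, 7, 0), S = 42.

42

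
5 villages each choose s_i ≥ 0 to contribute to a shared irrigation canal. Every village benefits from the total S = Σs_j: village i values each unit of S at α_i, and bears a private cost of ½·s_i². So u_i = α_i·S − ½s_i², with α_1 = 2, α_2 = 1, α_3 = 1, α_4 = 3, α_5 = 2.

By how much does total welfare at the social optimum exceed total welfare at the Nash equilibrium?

Village i's FOC: ∂u_i/∂s_i = α_i − s_i = 0, so s_i* = α_i.
NE contributions = (2, 1, 1, 3, 2); S = 9.
W^NE = (Σα)·S − ½Σα_i² = 9² − ½·19 = 71.5.
Planner sets s_i = Σα_j = 9 for every i, so S^SO = 5·9 = 45.
W^SO = (Σα)·S^SO − ½·5·(Σα)² = (5/2)·9² = 202.5.
Deadweight loss = W^SO − W^NE = 131.

131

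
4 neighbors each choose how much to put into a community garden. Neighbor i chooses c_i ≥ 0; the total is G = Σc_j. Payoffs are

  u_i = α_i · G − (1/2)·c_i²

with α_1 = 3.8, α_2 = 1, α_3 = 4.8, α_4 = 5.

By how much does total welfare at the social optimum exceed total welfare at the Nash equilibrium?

Neighbor i's FOC: ∂u_i/∂c_i = α_i − c_i = 0, so c_i* = α_i.
NE contributions = (3.8, 1, 4.8, 5); G = 14.6.
W^NE = (Σα)·G − ½Σα_i² = 14.6² − ½·63.48 = 181.42.
Planner sets c_i = Σα_j = 14.6 for every i, so G^SO = 4·14.6 = 58.4.
W^SO = (Σα)·G^SO − ½·4·(Σα)² = (4/2)·14.6² = 426.32.
Deadweight loss = W^SO − W^NE = 244.9.

244.9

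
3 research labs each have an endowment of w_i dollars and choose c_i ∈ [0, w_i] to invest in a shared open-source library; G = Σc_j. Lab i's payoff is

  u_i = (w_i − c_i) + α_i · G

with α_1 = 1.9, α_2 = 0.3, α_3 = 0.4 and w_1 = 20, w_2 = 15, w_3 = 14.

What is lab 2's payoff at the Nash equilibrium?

21

∂u_i/∂c_i = α_i − 1, so lab i contributes w_i if α_i > 1, else 0.
α_i > 1 for i ∈ {1}; NE contributions (20, 0, 0), G = 20.
u_2 = (15 − 0) + 0.3·20 = 21.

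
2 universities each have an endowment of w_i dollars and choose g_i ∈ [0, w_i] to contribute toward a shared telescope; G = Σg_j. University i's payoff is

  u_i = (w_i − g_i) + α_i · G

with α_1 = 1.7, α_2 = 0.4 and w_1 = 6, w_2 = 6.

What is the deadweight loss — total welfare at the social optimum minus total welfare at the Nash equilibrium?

6.6

∂u_i/∂g_i = α_i − 1, so university i contributes w_i if α_i > 1, else 0.
α_i > 1 for i ∈ {1}; NE contributions (6, 0), G = 6.
W^NE = Σw_i − G^NE + (Σα_i)·G^NE = 12 + 1.1·6 = 18.6.
Planner: ∂(Σu_j)/∂g_i = Σα_j − 1 = 1.1 > 0, so everyone contributes w_i; G^SO = 12, W^SO = 12 + 1.1·12 = 25.2.
Deadweight loss = 6.6.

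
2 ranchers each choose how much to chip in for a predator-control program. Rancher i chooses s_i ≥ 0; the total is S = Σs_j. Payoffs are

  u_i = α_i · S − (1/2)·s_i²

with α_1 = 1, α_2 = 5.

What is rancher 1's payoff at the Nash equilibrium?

5.5

Rancher i's FOC: ∂u_i/∂s_i = α_i − s_i = 0, so s_i* = α_i.
NE contributions = (1, 5); S = 6.
u_1 = α_1·S − ½·(s_1)² = 1·6 − ½·1² = 5.5.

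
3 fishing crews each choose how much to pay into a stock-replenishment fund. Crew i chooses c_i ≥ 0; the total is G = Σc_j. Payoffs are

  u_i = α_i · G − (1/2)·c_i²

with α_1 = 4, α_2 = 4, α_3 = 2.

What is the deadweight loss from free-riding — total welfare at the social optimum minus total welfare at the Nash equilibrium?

Crew i's FOC: ∂u_i/∂c_i = α_i − c_i = 0, so c_i* = α_i.
NE contributions = (4, 4, 2); G = 10.
W^NE = (Σα)·G − ½Σα_i² = 10² − ½·36 = 82.
Planner sets c_i = Σα_j = 10 for every i, so G^SO = 3·10 = 30.
W^SO = (Σα)·G^SO − ½·3·(Σα)² = (3/2)·10² = 150.
Deadweight loss = W^SO − W^NE = 68.

68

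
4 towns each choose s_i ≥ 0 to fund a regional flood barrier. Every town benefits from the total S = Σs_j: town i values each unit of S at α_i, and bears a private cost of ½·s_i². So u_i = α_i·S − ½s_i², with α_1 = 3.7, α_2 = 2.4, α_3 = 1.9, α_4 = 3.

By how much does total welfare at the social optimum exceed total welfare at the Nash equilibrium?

137.03

Town i's FOC: ∂u_i/∂s_i = α_i − s_i = 0, so s_i* = α_i.
NE contributions = (3.7, 2.4, 1.9, 3); S = 11.
W^NE = (Σα)·S − ½Σα_i² = 11² − ½·32.06 = 104.97.
Planner sets s_i = Σα_j = 11 for every i, so S^SO = 4·11 = 44.
W^SO = (Σα)·S^SO − ½·4·(Σα)² = (4/2)·11² = 242.
Deadweight loss = W^SO − W^NE = 137.03.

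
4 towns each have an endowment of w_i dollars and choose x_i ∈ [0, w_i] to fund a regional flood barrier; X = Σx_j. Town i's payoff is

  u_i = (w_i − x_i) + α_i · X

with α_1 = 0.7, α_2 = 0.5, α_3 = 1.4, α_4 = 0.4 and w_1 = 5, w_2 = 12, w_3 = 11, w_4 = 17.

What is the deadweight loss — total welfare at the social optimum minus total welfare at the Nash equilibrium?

68

∂u_i/∂x_i = α_i − 1, so town i contributes w_i if α_i > 1, else 0.
α_i > 1 for i ∈ {3}; NE contributions (0, 0, 11, 0), X = 11.
W^NE = Σw_i − X^NE + (Σα_i)·X^NE = 45 + 2·11 = 67.
Planner: ∂(Σu_j)/∂x_i = Σα_j − 1 = 2 > 0, so everyone contributes w_i; X^SO = 45, W^SO = 45 + 2·45 = 135.
Deadweight loss = 68.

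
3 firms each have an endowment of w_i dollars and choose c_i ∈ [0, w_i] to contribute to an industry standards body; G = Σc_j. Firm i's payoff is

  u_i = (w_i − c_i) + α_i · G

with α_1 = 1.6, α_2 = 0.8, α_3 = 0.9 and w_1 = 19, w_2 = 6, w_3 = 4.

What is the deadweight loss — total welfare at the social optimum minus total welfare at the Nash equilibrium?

23

∂u_i/∂c_i = α_i − 1, so firm i contributes w_i if α_i > 1, else 0.
α_i > 1 for i ∈ {1}; NE contributions (19, 0, 0), G = 19.
W^NE = Σw_i − G^NE + (Σα_i)·G^NE = 29 + 2.3·19 = 72.7.
Planner: ∂(Σu_j)/∂c_i = Σα_j − 1 = 2.3 > 0, so everyone contributes w_i; G^SO = 29, W^SO = 29 + 2.3·29 = 95.7.
Deadweight loss = 23.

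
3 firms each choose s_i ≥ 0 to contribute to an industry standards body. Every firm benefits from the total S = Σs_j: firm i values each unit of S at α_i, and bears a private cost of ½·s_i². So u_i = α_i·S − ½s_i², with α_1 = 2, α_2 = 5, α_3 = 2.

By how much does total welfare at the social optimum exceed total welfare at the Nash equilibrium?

57

Firm i's FOC: ∂u_i/∂s_i = α_i − s_i = 0, so s_i* = α_i.
NE contributions = (2, 5, 2); S = 9.
W^NE = (Σα)·S − ½Σα_i² = 9² − ½·33 = 64.5.
Planner sets s_i = Σα_j = 9 for every i, so S^SO = 3·9 = 27.
W^SO = (Σα)·S^SO − ½·3·(Σα)² = (3/2)·9² = 121.5.
Deadweight loss = W^SO − W^NE = 57.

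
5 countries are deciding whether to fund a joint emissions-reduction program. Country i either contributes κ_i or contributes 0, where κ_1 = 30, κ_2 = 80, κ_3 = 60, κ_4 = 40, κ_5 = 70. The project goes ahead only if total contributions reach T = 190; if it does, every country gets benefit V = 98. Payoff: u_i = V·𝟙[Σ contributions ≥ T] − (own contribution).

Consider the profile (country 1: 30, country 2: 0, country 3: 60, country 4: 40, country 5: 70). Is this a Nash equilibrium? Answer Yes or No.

Yes

Total = 200 ≥ 190: provided.
Country 1 (pledges 30, payoff 68): dropping to 0 → total 170, payoff 0. No gain.
Country 2 (pledges 0, payoff 98): pledging 80 → total 280, payoff 18. No gain.
Country 3 (pledges 60, payoff 38): dropping to 0 → total 140, payoff 0. No gain.
Country 4 (pledges 40, payoff 58): dropping to 0 → total 160, payoff 0. No gain.
Country 5 (pledges 70, payoff 28): dropping to 0 → total 130, payoff 0. No gain.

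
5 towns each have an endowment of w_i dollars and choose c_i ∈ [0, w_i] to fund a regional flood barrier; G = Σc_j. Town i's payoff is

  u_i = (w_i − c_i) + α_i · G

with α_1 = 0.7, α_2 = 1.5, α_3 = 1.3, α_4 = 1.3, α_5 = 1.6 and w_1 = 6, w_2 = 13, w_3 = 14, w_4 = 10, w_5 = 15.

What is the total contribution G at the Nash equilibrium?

52

∂u_i/∂c_i = α_i − 1, so town i contributes w_i if α_i > 1, else 0.
α_i > 1 for i ∈ {2, 3, 4, 5}; NE contributions (0, 13, 14, 10, 15), G = 52.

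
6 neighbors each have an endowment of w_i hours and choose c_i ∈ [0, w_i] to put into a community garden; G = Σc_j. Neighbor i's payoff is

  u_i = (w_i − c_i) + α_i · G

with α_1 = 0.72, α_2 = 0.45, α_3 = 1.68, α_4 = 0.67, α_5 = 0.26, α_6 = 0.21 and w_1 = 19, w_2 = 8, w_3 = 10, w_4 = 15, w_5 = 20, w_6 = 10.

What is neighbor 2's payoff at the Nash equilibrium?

12.5

∂u_i/∂c_i = α_i − 1, so neighbor i contributes w_i if α_i > 1, else 0.
α_i > 1 for i ∈ {3}; NE contributions (0, 0, 10, 0, 0, 0), G = 10.
u_2 = (8 − 0) + 0.45·10 = 12.5.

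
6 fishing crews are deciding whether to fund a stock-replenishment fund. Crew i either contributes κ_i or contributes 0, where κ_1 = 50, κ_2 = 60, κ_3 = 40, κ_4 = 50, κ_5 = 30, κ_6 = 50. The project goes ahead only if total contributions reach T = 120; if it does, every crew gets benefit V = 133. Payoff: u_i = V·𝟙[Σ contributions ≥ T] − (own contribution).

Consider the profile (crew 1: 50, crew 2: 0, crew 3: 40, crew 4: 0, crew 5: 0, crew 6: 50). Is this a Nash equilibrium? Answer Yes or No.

Total = 140 ≥ 120: provided.
Crew 1 (pledges 50, payoff 83): dropping to 0 → total 90, payoff 0. No gain.
Crew 2 (pledges 0, payoff 133): pledging 60 → total 200, payoff 73. No gain.
Crew 3 (pledges 40, payoff 93): dropping to 0 → total 100, payoff 0. No gain.
Crew 4 (pledges 0, payoff 133): pledging 50 → total 190, payoff 83. No gain.
Crew 5 (pledges 0, payoff 133): pledging 30 → total 170, payoff 103. No gain.
Crew 6 (pledges 50, payoff 83): dropping to 0 → total 90, payoff 0. No gain.

Yes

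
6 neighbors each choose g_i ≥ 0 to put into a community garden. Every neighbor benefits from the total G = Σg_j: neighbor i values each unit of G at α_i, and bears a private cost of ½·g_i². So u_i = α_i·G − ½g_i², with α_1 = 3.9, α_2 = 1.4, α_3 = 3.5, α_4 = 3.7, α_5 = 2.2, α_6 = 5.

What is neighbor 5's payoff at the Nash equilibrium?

Neighbor i's FOC: ∂u_i/∂g_i = α_i − g_i = 0, so g_i* = α_i.
NE contributions = (3.9, 1.4, 3.5, 3.7, 2.2, 5); G = 19.7.
u_5 = α_5·G − ½·(g_5)² = 2.2·19.7 − ½·2.2² = 40.92.

40.92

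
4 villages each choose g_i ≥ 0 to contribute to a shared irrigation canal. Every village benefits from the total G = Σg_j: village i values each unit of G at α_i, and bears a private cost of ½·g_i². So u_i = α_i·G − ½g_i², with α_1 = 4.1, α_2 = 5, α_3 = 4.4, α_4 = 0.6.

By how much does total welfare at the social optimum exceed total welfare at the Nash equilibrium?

229.575

Village i's FOC: ∂u_i/∂g_i = α_i − g_i = 0, so g_i* = α_i.
NE contributions = (4.1, 5, 4.4, 0.6); G = 14.1.
W^NE = (Σα)·G − ½Σα_i² = 14.1² − ½·61.53 = 168.045.
Planner sets g_i = Σα_j = 14.1 for every i, so G^SO = 4·14.1 = 56.4.
W^SO = (Σα)·G^SO − ½·4·(Σα)² = (4/2)·14.1² = 397.62.
Deadweight loss = W^SO − W^NE = 229.575.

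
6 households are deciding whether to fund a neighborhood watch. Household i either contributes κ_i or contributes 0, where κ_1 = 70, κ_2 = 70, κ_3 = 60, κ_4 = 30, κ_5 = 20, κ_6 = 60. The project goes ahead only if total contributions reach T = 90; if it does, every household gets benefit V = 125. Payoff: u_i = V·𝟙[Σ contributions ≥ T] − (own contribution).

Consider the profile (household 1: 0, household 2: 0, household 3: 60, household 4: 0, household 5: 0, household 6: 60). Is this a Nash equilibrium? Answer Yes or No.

Yes

Total = 120 ≥ 90: provided.
Household 1 (pledges 0, payoff 125): pledging 70 → total 190, payoff 55. No gain.
Household 2 (pledges 0, payoff 125): pledging 70 → total 190, payoff 55. No gain.
Household 3 (pledges 60, payoff 65): dropping to 0 → total 60, payoff 0. No gain.
Household 4 (pledges 0, payoff 125): pledging 30 → total 150, payoff 95. No gain.
Household 5 (pledges 0, payoff 125): pledging 20 → total 140, payoff 105. No gain.
Household 6 (pledges 60, payoff 65): dropping to 0 → total 60, payoff 0. No gain.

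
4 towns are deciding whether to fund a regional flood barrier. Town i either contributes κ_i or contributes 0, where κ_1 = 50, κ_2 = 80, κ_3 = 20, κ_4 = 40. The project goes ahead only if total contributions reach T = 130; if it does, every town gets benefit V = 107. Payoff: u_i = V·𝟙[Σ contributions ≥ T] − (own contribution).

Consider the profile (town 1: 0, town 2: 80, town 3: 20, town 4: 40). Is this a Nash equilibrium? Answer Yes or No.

Total = 140 ≥ 130: provided.
Town 1 (pledges 0, payoff 107): pledging 50 → total 190, payoff 57. No gain.
Town 2 (pledges 80, payoff 27): dropping to 0 → total 60, payoff 0. No gain.
Town 3 (pledges 20, payoff 87): dropping to 0 → total 120, payoff 0. No gain.
Town 4 (pledges 40, payoff 67): dropping to 0 → total 100, payoff 0. No gain.

Yes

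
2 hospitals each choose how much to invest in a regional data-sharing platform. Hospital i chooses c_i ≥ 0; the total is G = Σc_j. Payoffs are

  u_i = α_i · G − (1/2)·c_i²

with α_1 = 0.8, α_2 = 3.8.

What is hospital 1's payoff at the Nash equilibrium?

3.36

Hospital i's FOC: ∂u_i/∂c_i = α_i − c_i = 0, so c_i* = α_i.
NE contributions = (0.8, 3.8); G = 4.6.
u_1 = α_1·G − ½·(c_1)² = 0.8·4.6 − ½·0.8² = 3.36.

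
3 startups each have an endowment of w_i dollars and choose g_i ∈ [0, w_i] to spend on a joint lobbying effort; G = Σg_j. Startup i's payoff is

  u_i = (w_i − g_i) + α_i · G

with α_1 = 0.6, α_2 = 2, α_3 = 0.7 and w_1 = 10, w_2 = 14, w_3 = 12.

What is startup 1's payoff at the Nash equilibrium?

18.4

∂u_i/∂g_i = α_i − 1, so startup i contributes w_i if α_i > 1, else 0.
α_i > 1 for i ∈ {2}; NE contributions (0, 14, 0), G = 14.
u_1 = (10 − 0) + 0.6·14 = 18.4.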